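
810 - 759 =51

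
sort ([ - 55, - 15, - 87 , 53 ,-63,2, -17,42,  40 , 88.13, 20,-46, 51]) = [ - 87, - 63 , - 55, - 46, - 17, - 15, 2,20,  40,42,51 , 53  ,  88.13] 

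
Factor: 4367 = 11^1*397^1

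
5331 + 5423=10754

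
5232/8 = 654 = 654.00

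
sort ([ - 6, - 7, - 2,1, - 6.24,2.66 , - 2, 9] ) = [  -  7, - 6.24, -6,  -  2,  -  2,1,2.66, 9] 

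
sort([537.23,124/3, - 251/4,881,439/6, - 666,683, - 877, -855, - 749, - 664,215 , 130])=[ - 877, -855, - 749, - 666, - 664 , - 251/4,124/3,439/6,130,215,537.23,  683,881 ]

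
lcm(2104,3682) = 14728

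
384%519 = 384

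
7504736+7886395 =15391131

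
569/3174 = 569/3174 =0.18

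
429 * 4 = 1716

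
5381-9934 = - 4553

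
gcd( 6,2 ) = 2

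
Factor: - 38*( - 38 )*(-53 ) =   -  2^2*19^2* 53^1 = -76532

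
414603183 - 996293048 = -581689865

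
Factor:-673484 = - 2^2*7^1*67^1*359^1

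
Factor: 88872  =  2^3*3^1*7^1*23^2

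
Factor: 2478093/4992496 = 2^ ( - 4)*3^1*557^1*1483^1*312031^(-1 )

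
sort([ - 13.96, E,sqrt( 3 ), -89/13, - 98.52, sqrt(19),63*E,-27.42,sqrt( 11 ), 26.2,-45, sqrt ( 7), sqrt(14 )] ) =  [  -  98.52, - 45, -27.42, - 13.96  , - 89/13, sqrt( 3),sqrt( 7 ), E,sqrt( 11 ) , sqrt( 14 ), sqrt(19), 26.2,63*E]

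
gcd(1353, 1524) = 3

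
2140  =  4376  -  2236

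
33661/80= 420 + 61/80 = 420.76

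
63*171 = 10773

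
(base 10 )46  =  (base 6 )114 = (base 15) 31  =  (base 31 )1f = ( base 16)2e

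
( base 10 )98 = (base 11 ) 8a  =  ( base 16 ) 62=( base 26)3k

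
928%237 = 217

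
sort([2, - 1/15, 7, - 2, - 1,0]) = [ - 2, - 1, - 1/15, 0,2,7] 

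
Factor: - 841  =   - 29^2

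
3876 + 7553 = 11429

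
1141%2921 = 1141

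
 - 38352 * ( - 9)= 345168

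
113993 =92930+21063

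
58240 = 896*65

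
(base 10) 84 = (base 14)60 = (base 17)4g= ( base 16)54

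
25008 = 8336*3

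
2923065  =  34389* 85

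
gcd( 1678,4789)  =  1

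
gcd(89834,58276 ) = 2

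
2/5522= 1/2761= 0.00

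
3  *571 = 1713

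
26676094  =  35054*761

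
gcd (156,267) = 3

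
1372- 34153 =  - 32781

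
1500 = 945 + 555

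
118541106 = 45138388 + 73402718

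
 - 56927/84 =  - 678 + 25/84 = - 677.70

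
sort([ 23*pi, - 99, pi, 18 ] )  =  [ - 99 , pi,18 , 23* pi] 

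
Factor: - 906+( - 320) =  - 1226 = - 2^1*613^1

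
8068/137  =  58  +  122/137 = 58.89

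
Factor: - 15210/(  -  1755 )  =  2^1*3^ (-1)*13^1=26/3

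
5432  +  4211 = 9643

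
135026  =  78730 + 56296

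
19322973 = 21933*881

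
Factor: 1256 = 2^3*157^1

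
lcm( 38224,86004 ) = 344016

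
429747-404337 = 25410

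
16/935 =16/935 = 0.02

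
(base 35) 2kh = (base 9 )4308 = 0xc5f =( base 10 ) 3167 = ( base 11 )241A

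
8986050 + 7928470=16914520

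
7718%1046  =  396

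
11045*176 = 1943920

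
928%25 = 3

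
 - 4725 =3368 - 8093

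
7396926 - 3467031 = 3929895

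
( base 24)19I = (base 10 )810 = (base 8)1452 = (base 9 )1100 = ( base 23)1c5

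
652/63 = 10  +  22/63 = 10.35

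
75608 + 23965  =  99573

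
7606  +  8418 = 16024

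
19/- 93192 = - 19/93192 = - 0.00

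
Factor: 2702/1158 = 7/3  =  3^ (-1 )*7^1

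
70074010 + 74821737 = 144895747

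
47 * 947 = 44509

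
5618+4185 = 9803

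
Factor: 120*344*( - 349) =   -  14406720 = - 2^6 * 3^1*5^1 * 43^1*349^1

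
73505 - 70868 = 2637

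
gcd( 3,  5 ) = 1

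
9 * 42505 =382545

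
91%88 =3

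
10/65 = 2/13  =  0.15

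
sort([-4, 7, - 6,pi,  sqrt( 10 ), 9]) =[ - 6, - 4, pi,sqrt( 10 ), 7, 9 ] 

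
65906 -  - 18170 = 84076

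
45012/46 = 978 + 12/23 = 978.52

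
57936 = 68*852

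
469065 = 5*93813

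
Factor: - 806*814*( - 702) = 2^3*3^3*11^1*13^2*31^1*37^1 = 460570968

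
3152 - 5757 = - 2605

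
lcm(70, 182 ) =910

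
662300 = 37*17900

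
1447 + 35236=36683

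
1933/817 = 1933/817=2.37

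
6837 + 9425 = 16262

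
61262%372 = 254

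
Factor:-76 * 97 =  - 7372 = - 2^2 * 19^1*97^1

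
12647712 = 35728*354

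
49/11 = 4  +  5/11= 4.45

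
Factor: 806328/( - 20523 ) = - 2^3* 3^2*3733^1*6841^ ( - 1 )  =  - 268776/6841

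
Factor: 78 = 2^1*3^1*13^1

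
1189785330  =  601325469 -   -  588459861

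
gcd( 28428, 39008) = 92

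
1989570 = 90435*22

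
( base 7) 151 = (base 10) 85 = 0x55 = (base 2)1010101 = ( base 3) 10011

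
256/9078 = 128/4539=0.03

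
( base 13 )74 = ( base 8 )137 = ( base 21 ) 4B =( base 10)95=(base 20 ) 4f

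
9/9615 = 3/3205  =  0.00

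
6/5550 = 1/925 = 0.00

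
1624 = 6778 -5154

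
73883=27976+45907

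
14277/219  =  4759/73 = 65.19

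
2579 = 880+1699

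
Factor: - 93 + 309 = 2^3 *3^3 = 216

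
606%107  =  71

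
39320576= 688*57152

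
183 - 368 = -185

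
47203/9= 47203/9 = 5244.78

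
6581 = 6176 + 405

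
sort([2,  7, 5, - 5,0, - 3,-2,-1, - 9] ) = [- 9, - 5, -3, - 2, - 1,0,2,  5,7 ]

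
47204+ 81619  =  128823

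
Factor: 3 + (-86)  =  -83^1 = - 83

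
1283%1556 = 1283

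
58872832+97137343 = 156010175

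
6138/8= 3069/4= 767.25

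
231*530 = 122430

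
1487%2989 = 1487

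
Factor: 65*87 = 5655= 3^1*5^1*13^1*29^1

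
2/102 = 1/51 = 0.02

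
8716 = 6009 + 2707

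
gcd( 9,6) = 3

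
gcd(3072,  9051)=3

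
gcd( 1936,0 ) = 1936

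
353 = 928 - 575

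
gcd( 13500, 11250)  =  2250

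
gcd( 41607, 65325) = 201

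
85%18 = 13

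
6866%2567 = 1732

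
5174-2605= 2569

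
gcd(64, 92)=4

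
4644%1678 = 1288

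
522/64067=522/64067  =  0.01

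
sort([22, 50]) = [ 22,50] 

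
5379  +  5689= 11068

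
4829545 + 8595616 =13425161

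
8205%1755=1185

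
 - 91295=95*( - 961)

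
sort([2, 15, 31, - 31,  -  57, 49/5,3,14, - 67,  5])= [ - 67, - 57, - 31,2, 3, 5,49/5,14,15, 31 ]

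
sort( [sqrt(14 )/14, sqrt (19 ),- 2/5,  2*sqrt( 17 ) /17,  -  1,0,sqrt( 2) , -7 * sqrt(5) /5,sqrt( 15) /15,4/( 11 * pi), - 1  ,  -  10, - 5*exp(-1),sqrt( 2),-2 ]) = [ - 10,- 7*sqrt( 5)/5, - 2 , - 5*exp ( - 1), - 1, - 1,-2/5,0,4/(11 * pi) , sqrt( 15 )/15,sqrt( 14) /14,2 * sqrt( 17 ) /17,sqrt( 2),sqrt( 2 ),sqrt ( 19)] 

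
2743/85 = 32 + 23/85 = 32.27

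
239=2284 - 2045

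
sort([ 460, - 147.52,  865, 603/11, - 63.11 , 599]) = [- 147.52, - 63.11,603/11 , 460,599,865] 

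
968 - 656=312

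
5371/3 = 5371/3=1790.33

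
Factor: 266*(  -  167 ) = -2^1*7^1*19^1*167^1=- 44422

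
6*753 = 4518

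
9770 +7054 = 16824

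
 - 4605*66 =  - 303930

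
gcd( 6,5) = 1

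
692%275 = 142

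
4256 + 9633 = 13889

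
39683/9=39683/9 = 4409.22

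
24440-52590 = -28150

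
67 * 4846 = 324682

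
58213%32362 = 25851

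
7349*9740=71579260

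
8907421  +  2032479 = 10939900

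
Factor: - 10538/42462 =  - 5269/21231 = - 3^( - 2 )*7^( - 1 )*11^1*337^( - 1 )*479^1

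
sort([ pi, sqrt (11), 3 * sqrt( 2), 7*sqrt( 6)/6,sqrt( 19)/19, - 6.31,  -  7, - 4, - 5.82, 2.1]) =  [  -  7, - 6.31, - 5.82,  -  4, sqrt( 19 ) /19, 2.1, 7*sqrt( 6 )/6, pi, sqrt(11 ) , 3 * sqrt( 2)]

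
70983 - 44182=26801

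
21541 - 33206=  - 11665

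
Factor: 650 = 2^1 * 5^2*13^1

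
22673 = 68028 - 45355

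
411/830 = 411/830 = 0.50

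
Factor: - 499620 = - 2^2*3^1*5^1*11^1*757^1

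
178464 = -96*(-1859 ) 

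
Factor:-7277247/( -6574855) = 3^2 * 5^( - 1 )*7^( - 1)*9887^ ( - 1)*42557^1 = 383013/346045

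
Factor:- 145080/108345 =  - 312/233  =  - 2^3*3^1* 13^1*233^(-1 ) 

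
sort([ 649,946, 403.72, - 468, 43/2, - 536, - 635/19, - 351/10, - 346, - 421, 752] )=[ - 536, - 468, - 421, - 346,  -  351/10,-635/19,  43/2,403.72 , 649,752,  946] 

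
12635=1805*7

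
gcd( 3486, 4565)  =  83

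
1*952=952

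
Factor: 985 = 5^1 * 197^1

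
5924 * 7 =41468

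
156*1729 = 269724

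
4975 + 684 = 5659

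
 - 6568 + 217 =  - 6351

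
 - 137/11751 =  - 137/11751 = - 0.01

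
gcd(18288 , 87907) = 1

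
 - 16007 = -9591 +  - 6416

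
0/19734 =0 = 0.00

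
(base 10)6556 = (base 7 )25054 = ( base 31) 6PF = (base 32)6CS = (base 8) 14634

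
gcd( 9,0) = 9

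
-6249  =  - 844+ - 5405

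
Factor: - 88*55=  - 4840 = - 2^3*5^1*11^2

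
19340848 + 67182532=86523380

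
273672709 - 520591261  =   - 246918552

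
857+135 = 992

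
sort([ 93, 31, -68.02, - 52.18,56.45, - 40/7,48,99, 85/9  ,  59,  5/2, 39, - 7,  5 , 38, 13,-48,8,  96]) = [ - 68.02, - 52.18, - 48 , - 7, - 40/7,5/2, 5 , 8, 85/9,  13, 31, 38, 39, 48 , 56.45 , 59,93,96, 99] 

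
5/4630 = 1/926 = 0.00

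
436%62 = 2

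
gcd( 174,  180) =6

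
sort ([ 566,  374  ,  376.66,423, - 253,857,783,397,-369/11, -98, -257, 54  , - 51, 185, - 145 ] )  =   [ - 257, - 253, - 145, - 98, - 51 , - 369/11, 54,185,374,376.66,397,423,  566, 783,857]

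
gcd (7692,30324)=12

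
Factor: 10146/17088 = 19/32=2^( - 5 )*19^1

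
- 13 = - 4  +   - 9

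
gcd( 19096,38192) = 19096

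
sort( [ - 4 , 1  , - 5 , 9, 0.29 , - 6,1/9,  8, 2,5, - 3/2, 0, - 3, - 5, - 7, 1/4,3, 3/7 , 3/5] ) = [ - 7, - 6, - 5, - 5, - 4, - 3, - 3/2,0 , 1/9, 1/4,0.29 , 3/7, 3/5,  1, 2,3,  5, 8,9]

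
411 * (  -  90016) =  - 36996576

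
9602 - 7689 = 1913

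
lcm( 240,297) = 23760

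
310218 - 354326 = - 44108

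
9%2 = 1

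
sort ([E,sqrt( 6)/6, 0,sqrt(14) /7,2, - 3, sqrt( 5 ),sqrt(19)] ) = [ - 3, 0,sqrt ( 6) /6, sqrt(14) /7,2,sqrt(5),E, sqrt(19)] 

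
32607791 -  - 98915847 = 131523638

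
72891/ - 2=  - 72891/2 = - 36445.50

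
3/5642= 3/5642 = 0.00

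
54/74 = 27/37 =0.73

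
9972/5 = 9972/5 = 1994.40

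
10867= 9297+1570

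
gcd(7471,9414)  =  1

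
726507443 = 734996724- 8489281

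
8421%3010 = 2401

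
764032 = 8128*94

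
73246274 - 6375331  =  66870943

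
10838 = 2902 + 7936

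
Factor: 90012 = 2^2*3^1*13^1*577^1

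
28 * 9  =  252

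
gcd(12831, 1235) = 13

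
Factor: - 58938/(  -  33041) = 2^1 * 3^1*11^1*37^ ( - 1 )  =  66/37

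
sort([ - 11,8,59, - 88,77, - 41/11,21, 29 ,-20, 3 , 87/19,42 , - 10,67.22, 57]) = [ - 88, - 20, - 11, - 10, - 41/11,3, 87/19, 8,21,29,42, 57, 59,67.22, 77] 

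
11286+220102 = 231388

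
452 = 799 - 347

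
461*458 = 211138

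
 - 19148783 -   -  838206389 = 819057606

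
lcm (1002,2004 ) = 2004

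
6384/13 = 6384/13  =  491.08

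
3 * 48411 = 145233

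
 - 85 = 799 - 884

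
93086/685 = 93086/685 = 135.89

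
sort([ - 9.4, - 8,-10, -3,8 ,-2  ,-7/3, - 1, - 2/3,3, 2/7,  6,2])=[ - 10, - 9.4, - 8, - 3 , - 7/3,  -  2, - 1,- 2/3  ,  2/7, 2,3, 6,8] 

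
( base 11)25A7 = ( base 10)3384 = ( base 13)1704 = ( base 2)110100111000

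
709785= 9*78865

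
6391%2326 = 1739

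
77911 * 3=233733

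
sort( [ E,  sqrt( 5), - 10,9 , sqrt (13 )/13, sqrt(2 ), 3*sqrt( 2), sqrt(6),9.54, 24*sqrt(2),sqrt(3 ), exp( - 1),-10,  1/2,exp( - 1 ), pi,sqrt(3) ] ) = [ - 10,-10, sqrt(13 ) /13, exp( - 1), exp ( - 1), 1/2, sqrt( 2 )  ,  sqrt(3) , sqrt(3),sqrt(5) , sqrt(6 ),E, pi, 3*sqrt( 2),9, 9.54 , 24*sqrt( 2)]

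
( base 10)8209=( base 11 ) 6193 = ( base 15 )2674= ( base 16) 2011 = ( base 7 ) 32635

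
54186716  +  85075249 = 139261965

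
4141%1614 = 913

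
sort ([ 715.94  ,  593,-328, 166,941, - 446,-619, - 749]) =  [-749, -619, - 446, - 328,  166, 593, 715.94, 941]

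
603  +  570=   1173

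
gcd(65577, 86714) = 1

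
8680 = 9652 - 972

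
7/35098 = 1/5014 = 0.00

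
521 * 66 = 34386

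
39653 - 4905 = 34748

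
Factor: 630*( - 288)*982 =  - 2^7*3^4*5^1*7^1*491^1 =- 178174080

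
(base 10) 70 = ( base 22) 34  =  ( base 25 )2k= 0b1000110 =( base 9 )77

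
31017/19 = 1632+9/19 = 1632.47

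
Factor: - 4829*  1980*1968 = - 2^6*3^3*5^1*11^2*41^1*439^1 =- 18816874560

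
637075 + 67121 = 704196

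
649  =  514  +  135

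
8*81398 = 651184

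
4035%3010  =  1025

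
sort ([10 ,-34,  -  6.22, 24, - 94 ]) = [ - 94,-34, - 6.22,10 , 24 ]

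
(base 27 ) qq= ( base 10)728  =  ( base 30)o8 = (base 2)1011011000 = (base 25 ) 143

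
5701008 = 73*78096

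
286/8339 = 286/8339 = 0.03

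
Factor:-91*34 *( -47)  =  145418 = 2^1*7^1*13^1*17^1*47^1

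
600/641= 600/641 = 0.94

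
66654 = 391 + 66263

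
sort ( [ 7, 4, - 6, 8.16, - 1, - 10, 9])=[ - 10, - 6, - 1 , 4, 7, 8.16, 9 ] 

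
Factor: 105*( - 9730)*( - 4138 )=2^2*3^1*5^2*7^2*139^1*2069^1= 4227587700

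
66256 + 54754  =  121010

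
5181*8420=43624020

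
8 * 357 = 2856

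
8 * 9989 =79912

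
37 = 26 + 11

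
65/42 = 1+23/42 = 1.55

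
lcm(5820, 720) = 69840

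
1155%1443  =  1155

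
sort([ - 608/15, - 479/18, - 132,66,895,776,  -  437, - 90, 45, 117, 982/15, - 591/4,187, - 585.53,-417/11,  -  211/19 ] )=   [ - 585.53, - 437, - 591/4,  -  132,  -  90,-608/15, - 417/11, - 479/18,-211/19,45,982/15, 66, 117,  187, 776,895]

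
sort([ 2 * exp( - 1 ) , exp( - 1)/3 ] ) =[ exp ( -1)/3, 2*exp(-1)]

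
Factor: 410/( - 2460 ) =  - 2^(-1) *3^( - 1)=-1/6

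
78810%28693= 21424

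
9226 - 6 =9220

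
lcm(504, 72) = 504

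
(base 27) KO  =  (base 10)564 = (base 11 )473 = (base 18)1D6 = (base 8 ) 1064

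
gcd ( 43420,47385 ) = 65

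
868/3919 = 868/3919= 0.22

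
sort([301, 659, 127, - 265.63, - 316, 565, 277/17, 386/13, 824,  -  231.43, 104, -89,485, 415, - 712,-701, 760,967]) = [ - 712, - 701,-316,-265.63, - 231.43, - 89, 277/17,386/13, 104,  127, 301, 415,  485, 565, 659, 760,824,967 ]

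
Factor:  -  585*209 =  - 3^2*5^1*11^1*13^1*19^1 =- 122265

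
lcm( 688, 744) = 63984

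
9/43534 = 9/43534= 0.00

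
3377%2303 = 1074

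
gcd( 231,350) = 7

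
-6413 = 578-6991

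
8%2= 0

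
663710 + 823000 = 1486710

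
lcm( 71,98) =6958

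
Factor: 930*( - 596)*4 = - 2217120 =- 2^5*3^1*5^1*31^1*149^1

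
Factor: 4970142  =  2^1*3^2 *71^1*3889^1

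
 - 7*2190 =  - 15330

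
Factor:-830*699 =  - 580170 = - 2^1*3^1 * 5^1*83^1*233^1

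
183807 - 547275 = -363468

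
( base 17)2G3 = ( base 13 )508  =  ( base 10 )853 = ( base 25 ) 193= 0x355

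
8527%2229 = 1840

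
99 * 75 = 7425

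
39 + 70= 109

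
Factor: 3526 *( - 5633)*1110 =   -  2^2*3^1*5^1*37^1* 41^1*43^2*131^1 = -22046773380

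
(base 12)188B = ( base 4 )232223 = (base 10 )2987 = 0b101110101011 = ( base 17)A5C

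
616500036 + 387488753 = 1003988789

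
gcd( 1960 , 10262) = 14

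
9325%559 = 381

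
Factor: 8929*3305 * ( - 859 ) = -5^1*661^1*859^1 * 8929^1 = - 25349386355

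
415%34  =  7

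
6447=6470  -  23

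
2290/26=1145/13 = 88.08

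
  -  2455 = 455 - 2910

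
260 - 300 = -40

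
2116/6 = 352 + 2/3 = 352.67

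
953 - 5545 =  - 4592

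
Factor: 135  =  3^3*5^1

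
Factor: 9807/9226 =2^(  -  1 )*3^1*467^1 *659^ ( - 1 ) = 1401/1318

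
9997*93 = 929721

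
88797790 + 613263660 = 702061450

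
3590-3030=560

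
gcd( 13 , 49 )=1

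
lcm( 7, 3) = 21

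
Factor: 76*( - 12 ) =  - 912 = - 2^4*3^1*19^1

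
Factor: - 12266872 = -2^3*41^1*149^1*251^1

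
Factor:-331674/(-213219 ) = 2^1*3^( - 2 )*7^1 = 14/9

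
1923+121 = 2044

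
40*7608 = 304320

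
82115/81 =82115/81 = 1013.77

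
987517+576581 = 1564098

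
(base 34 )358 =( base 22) 7bg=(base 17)ca8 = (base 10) 3646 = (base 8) 7076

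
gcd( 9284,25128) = 4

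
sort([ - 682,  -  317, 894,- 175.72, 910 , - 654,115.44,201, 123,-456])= [ - 682,-654, - 456, - 317,-175.72, 115.44, 123 , 201,894, 910 ] 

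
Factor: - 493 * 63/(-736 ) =2^ ( - 5)*3^2* 7^1*17^1*23^( - 1)*29^1 = 31059/736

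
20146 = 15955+4191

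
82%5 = 2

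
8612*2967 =25551804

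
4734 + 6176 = 10910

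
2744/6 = 457 + 1/3 =457.33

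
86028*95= 8172660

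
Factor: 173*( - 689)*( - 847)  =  7^1*11^2*13^1*53^1*173^1  =  100959859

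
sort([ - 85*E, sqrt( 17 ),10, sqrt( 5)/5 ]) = [ - 85*E, sqrt ( 5)/5 , sqrt( 17),10] 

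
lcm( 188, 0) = 0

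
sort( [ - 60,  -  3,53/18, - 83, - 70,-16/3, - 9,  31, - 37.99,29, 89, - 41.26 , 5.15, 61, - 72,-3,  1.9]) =[ - 83,-72, - 70, - 60, - 41.26,-37.99, - 9, - 16/3,- 3, - 3, 1.9,53/18,  5.15, 29,  31,  61,89] 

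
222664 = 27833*8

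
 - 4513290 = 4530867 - 9044157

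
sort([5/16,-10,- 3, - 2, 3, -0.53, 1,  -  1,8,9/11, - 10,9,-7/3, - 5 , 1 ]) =[-10,  -  10, - 5, - 3, - 7/3, - 2, - 1,  -  0.53,5/16,9/11,1,1, 3,8,9]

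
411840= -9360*( - 44 )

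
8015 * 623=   4993345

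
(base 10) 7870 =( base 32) 7LU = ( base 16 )1EBE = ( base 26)bgi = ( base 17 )1A3G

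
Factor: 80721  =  3^2 * 8969^1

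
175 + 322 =497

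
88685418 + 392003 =89077421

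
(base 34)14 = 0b100110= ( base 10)38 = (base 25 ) 1d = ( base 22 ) 1g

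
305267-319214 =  - 13947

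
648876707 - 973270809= - 324394102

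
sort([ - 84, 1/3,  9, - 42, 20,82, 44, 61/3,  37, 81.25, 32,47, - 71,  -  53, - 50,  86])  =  [ - 84,  -  71, - 53,-50, - 42, 1/3,  9,20, 61/3,32,  37, 44, 47, 81.25, 82, 86] 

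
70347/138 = 509 + 35/46 = 509.76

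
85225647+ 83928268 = 169153915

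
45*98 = 4410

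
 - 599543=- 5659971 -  - 5060428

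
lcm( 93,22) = 2046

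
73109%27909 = 17291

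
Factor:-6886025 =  - 5^2 * 53^1*5197^1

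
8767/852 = 10+247/852 = 10.29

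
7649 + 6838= 14487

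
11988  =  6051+5937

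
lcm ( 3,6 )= 6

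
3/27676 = 3/27676 = 0.00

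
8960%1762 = 150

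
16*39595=633520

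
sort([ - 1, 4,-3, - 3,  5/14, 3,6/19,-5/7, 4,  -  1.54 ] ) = [ - 3,-3, - 1.54, - 1, - 5/7,6/19,5/14,3,4, 4]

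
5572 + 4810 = 10382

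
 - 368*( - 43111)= 15864848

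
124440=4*31110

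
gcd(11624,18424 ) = 8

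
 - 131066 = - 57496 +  - 73570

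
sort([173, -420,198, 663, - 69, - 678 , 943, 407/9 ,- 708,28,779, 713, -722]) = [  -  722,-708, - 678,- 420,  -  69, 28,407/9, 173,198, 663,713,779, 943 ]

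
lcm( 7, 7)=7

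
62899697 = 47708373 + 15191324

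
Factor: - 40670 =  - 2^1*5^1*7^2*83^1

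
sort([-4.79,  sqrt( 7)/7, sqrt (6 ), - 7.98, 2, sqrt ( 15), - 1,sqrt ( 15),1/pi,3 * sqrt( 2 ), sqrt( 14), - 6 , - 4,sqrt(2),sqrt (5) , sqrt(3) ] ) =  [ - 7.98, - 6, - 4.79, - 4,  -  1 , 1/pi, sqrt ( 7 )/7,  sqrt( 2),sqrt( 3), 2, sqrt( 5) , sqrt( 6 ) , sqrt ( 14 ),sqrt( 15 ),sqrt (15), 3*sqrt( 2)]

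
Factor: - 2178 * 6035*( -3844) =2^3*3^2*5^1 * 11^2 * 17^1* 31^2*71^1= 50526420120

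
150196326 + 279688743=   429885069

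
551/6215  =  551/6215=0.09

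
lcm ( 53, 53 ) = 53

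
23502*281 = 6604062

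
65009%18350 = 9959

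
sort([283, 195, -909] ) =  [ - 909, 195, 283] 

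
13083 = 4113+8970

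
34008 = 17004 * 2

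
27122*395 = 10713190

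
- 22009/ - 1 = 22009+ 0/1 = 22009.00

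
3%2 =1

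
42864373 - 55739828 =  - 12875455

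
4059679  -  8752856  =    -  4693177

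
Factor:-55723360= - 2^5 *5^1*7^1*11^1*4523^1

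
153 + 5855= 6008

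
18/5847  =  6/1949 = 0.00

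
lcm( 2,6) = 6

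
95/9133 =95/9133= 0.01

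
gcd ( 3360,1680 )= 1680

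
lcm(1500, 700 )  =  10500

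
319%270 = 49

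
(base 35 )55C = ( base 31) 6hj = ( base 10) 6312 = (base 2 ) 1100010101000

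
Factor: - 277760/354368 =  - 620/791 = - 2^2*5^1*7^(-1 )*31^1*113^( - 1 )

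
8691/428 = 20 + 131/428 = 20.31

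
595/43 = 13+36/43 = 13.84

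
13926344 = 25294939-11368595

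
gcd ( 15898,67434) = 2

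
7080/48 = 147 + 1/2 = 147.50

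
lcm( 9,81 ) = 81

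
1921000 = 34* 56500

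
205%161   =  44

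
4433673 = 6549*677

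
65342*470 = 30710740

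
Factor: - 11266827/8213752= - 2^( - 3 )*3^1 * 11^1*13^1*547^( - 1) * 1877^( - 1 )*26263^1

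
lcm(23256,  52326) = 209304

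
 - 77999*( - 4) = 311996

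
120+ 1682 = 1802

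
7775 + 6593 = 14368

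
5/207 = 5/207 = 0.02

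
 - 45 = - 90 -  - 45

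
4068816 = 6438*632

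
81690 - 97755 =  - 16065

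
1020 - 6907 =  - 5887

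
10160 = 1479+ 8681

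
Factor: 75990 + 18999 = 94989 = 3^1*31663^1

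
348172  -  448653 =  - 100481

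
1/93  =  1/93 =0.01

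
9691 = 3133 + 6558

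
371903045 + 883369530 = 1255272575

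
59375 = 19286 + 40089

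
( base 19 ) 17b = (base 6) 2201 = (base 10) 505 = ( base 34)et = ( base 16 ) 1f9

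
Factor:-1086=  - 2^1*3^1*181^1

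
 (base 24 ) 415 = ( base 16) 91d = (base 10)2333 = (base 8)4435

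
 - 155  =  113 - 268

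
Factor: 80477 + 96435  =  2^4*11057^1 = 176912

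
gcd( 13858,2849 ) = 1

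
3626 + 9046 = 12672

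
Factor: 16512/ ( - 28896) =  - 4/7 = - 2^2*7^(-1)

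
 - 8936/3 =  - 2979 + 1/3 = - 2978.67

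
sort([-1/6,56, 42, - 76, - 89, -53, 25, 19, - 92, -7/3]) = [ - 92, - 89, - 76,-53, - 7/3, - 1/6,19, 25 , 42, 56]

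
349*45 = 15705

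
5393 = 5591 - 198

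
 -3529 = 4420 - 7949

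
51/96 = 17/32 = 0.53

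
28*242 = 6776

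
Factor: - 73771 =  - 73771^1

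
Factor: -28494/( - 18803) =2^1 * 3^2*1583^1*18803^(-1)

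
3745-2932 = 813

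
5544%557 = 531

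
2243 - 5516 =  - 3273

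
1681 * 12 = 20172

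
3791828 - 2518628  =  1273200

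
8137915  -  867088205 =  - 858950290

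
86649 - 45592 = 41057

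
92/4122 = 46/2061 = 0.02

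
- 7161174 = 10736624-17897798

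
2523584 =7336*344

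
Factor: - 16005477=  -3^1 *29^1*183971^1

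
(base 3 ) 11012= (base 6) 305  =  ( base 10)113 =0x71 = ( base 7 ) 221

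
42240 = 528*80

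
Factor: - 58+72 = 2^1*7^1=14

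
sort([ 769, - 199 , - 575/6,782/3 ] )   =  [ - 199 , - 575/6, 782/3,769 ]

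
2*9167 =18334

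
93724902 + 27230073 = 120954975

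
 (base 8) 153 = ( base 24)4b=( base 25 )47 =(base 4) 1223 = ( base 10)107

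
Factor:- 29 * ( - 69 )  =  3^1*23^1 * 29^1  =  2001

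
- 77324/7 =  - 11047  +  5/7 = - 11046.29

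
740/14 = 370/7 = 52.86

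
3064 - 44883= -41819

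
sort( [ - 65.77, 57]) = [ - 65.77,57]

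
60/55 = 1 + 1/11 = 1.09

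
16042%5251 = 289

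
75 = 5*15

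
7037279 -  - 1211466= 8248745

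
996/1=996=996.00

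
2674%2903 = 2674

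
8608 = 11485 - 2877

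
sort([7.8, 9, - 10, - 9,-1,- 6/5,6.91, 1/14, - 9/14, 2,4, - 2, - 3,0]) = [-10, - 9, - 3, - 2, - 6/5, -1, - 9/14,0 , 1/14,  2, 4 , 6.91, 7.8 , 9]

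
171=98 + 73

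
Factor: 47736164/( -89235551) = -2^2*7^1* 157^1*10859^1 *89235551^(-1 )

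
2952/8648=369/1081 = 0.34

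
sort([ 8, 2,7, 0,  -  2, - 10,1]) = [-10,-2, 0,1, 2, 7, 8]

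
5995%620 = 415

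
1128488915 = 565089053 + 563399862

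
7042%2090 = 772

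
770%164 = 114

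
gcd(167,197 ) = 1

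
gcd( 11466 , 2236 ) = 26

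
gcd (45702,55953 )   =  9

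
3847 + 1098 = 4945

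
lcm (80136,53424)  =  160272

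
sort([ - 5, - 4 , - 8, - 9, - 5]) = [  -  9,  -  8, - 5,-5,  -  4]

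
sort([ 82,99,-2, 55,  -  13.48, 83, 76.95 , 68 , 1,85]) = [ - 13.48, - 2, 1, 55,68,  76.95, 82, 83,85,99 ]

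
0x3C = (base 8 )74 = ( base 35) 1p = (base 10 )60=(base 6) 140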